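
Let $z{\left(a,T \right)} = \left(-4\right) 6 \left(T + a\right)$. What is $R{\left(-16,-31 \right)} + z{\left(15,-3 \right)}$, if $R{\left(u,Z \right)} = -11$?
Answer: $-299$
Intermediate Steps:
$z{\left(a,T \right)} = - 24 T - 24 a$ ($z{\left(a,T \right)} = - 24 \left(T + a\right) = - 24 T - 24 a$)
$R{\left(-16,-31 \right)} + z{\left(15,-3 \right)} = -11 - 288 = -299$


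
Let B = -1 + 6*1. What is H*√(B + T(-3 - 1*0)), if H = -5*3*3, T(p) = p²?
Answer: -45*√14 ≈ -168.37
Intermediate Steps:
B = 5 (B = -1 + 6 = 5)
H = -45 (H = -15*3 = -45)
H*√(B + T(-3 - 1*0)) = -45*√(5 + (-3 - 1*0)²) = -45*√(5 + (-3 + 0)²) = -45*√(5 + (-3)²) = -45*√(5 + 9) = -45*√14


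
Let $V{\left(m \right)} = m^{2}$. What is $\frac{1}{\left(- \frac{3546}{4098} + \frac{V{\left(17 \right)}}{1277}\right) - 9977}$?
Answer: $- \frac{872191}{8702406927} \approx -0.00010022$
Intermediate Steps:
$\frac{1}{\left(- \frac{3546}{4098} + \frac{V{\left(17 \right)}}{1277}\right) - 9977} = \frac{1}{\left(- \frac{3546}{4098} + \frac{17^{2}}{1277}\right) - 9977} = \frac{1}{\left(\left(-3546\right) \frac{1}{4098} + 289 \cdot \frac{1}{1277}\right) - 9977} = \frac{1}{\left(- \frac{591}{683} + \frac{289}{1277}\right) - 9977} = \frac{1}{- \frac{557320}{872191} - 9977} = \frac{1}{- \frac{8702406927}{872191}} = - \frac{872191}{8702406927}$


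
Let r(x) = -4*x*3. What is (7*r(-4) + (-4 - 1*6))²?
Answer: 106276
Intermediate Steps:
r(x) = -12*x
(7*r(-4) + (-4 - 1*6))² = (7*(-12*(-4)) + (-4 - 1*6))² = (7*48 + (-4 - 6))² = (336 - 10)² = 326² = 106276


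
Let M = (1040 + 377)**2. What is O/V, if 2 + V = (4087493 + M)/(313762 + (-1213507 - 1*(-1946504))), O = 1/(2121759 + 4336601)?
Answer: 1046759/25845478383040 ≈ 4.0501e-8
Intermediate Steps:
M = 2007889 (M = 1417**2 = 2007889)
O = 1/6458360 ≈ 1.5484e-7
V = 4001864/1046759 (V = -2 + (4087493 + 2007889)/(313762 + (-1213507 - 1*(-1946504))) = -2 + 6095382/(313762 + (-1213507 + 1946504)) = -2 + 6095382/(313762 + 732997) = -2 + 6095382/1046759 = 4001864/1046759 ≈ 3.8231)
O/V = 1/(6458360*(4001864/1046759)) = (1/6458360)*(1046759/4001864) = 1046759/25845478383040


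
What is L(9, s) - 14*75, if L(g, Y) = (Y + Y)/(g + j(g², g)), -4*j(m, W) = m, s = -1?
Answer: -47242/45 ≈ -1049.8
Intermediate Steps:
j(m, W) = -m/4
L(g, Y) = 2*Y/(g - g²/4) (L(g, Y) = (Y + Y)/(g - g²/4) = (2*Y)/(g - g²/4) = 2*Y/(g - g²/4))
L(9, s) - 14*75 = -8*(-1)/(9*(-4 + 9)) - 14*75 = -8*(-1)*⅑/5 - 1050 = -8*(-1)*⅑*⅕ - 1050 = 8/45 - 1050 = -47242/45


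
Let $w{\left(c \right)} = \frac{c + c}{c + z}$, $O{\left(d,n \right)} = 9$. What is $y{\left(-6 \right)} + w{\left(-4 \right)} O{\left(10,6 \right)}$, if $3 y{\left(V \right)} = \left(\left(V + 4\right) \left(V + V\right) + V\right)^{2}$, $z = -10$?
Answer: $\frac{792}{7} \approx 113.14$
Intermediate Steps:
$y{\left(V \right)} = \frac{\left(V + 2 V \left(4 + V\right)\right)^{2}}{3}$ ($y{\left(V \right)} = \frac{\left(\left(V + 4\right) \left(V + V\right) + V\right)^{2}}{3} = \frac{\left(\left(4 + V\right) 2 V + V\right)^{2}}{3} = \frac{\left(2 V \left(4 + V\right) + V\right)^{2}}{3} = \frac{\left(V + 2 V \left(4 + V\right)\right)^{2}}{3}$)
$w{\left(c \right)} = \frac{2 c}{-10 + c}$ ($w{\left(c \right)} = \frac{c + c}{c - 10} = \frac{2 c}{-10 + c}$)
$y{\left(-6 \right)} + w{\left(-4 \right)} O{\left(10,6 \right)} = \frac{\left(-6\right)^{2} \left(9 + 2 \left(-6\right)\right)^{2}}{3} + 2 \left(-4\right) \frac{1}{-10 - 4} \cdot 9 = \frac{1}{3} \cdot 36 \left(9 - 12\right)^{2} + 2 \left(-4\right) \frac{1}{-14} \cdot 9 = \frac{1}{3} \cdot 36 \left(-3\right)^{2} + 2 \left(-4\right) \left(- \frac{1}{14}\right) 9 = \frac{1}{3} \cdot 36 \cdot 9 + \frac{4}{7} \cdot 9 = 108 + \frac{36}{7} = \frac{792}{7}$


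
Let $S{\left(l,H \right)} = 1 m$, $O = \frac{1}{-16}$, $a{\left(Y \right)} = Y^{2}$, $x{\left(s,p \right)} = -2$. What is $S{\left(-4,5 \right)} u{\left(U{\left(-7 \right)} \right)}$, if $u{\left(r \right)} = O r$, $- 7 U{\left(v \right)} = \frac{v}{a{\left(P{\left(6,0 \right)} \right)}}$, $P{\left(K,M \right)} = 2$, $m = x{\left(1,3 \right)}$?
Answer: $\frac{1}{32} \approx 0.03125$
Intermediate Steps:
$m = -2$
$O = - \frac{1}{16} \approx -0.0625$
$U{\left(v \right)} = - \frac{v}{28}$ ($U{\left(v \right)} = - \frac{v \frac{1}{2^{2}}}{7} = - \frac{v \frac{1}{4}}{7} = - \frac{\frac{1}{4} v}{7} = - \frac{v}{28}$)
$S{\left(l,H \right)} = -2$ ($S{\left(l,H \right)} = 1 \left(-2\right) = -2$)
$u{\left(r \right)} = - \frac{r}{16}$
$S{\left(-4,5 \right)} u{\left(U{\left(-7 \right)} \right)} = - 2 \left(- \frac{\left(- \frac{1}{28}\right) \left(-7\right)}{16}\right) = - 2 \left(\left(- \frac{1}{16}\right) \frac{1}{4}\right) = \left(-2\right) \left(- \frac{1}{64}\right) = \frac{1}{32}$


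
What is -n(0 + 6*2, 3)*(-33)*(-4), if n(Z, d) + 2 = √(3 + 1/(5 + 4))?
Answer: 264 - 88*√7 ≈ 31.174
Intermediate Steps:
n(Z, d) = -2 + 2*√7/3 (n(Z, d) = -2 + √(3 + 1/(5 + 4)) = -2 + √(3 + 1/9) = -2 + √(3 + ⅑) = -2 + √(28/9) = -2 + 2*√7/3)
-n(0 + 6*2, 3)*(-33)*(-4) = -(-2 + 2*√7/3)*(-33)*(-4) = -(66 - 22*√7)*(-4) = -(-264 + 88*√7) = 264 - 88*√7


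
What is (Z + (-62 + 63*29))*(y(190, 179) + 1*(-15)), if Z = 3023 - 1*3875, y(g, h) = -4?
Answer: -17347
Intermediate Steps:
Z = -852 (Z = 3023 - 3875 = -852)
(Z + (-62 + 63*29))*(y(190, 179) + 1*(-15)) = (-852 + (-62 + 63*29))*(-4 + 1*(-15)) = (-852 + (-62 + 1827))*(-4 - 15) = (-852 + 1765)*(-19) = 913*(-19) = -17347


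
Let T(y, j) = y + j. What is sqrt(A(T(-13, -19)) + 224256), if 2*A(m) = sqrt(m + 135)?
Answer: sqrt(897024 + 2*sqrt(103))/2 ≈ 473.56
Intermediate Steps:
T(y, j) = j + y
A(m) = sqrt(135 + m)/2 (A(m) = sqrt(m + 135)/2 = sqrt(135 + m)/2)
sqrt(A(T(-13, -19)) + 224256) = sqrt(sqrt(135 + (-19 - 13))/2 + 224256) = sqrt(sqrt(135 - 32)/2 + 224256) = sqrt(sqrt(103)/2 + 224256) = sqrt(224256 + sqrt(103)/2)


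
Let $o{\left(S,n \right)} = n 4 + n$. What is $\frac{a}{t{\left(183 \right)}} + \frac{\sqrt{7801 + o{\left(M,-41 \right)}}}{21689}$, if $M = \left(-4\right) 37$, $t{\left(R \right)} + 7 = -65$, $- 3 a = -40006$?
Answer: $- \frac{20003}{108} + \frac{6 \sqrt{211}}{21689} \approx -185.21$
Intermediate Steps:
$a = \frac{40006}{3}$ ($a = \left(- \frac{1}{3}\right) \left(-40006\right) = \frac{40006}{3} \approx 13335.0$)
$t{\left(R \right)} = -72$ ($t{\left(R \right)} = -7 - 65 = -72$)
$M = -148$
$o{\left(S,n \right)} = 5 n$ ($o{\left(S,n \right)} = 4 n + n = 5 n$)
$\frac{a}{t{\left(183 \right)}} + \frac{\sqrt{7801 + o{\left(M,-41 \right)}}}{21689} = \frac{40006}{3 \left(-72\right)} + \frac{\sqrt{7801 + 5 \left(-41\right)}}{21689} = \frac{40006}{3} \left(- \frac{1}{72}\right) + \sqrt{7801 - 205} \cdot \frac{1}{21689} = - \frac{20003}{108} + \sqrt{7596} \cdot \frac{1}{21689} = - \frac{20003}{108} + 6 \sqrt{211} \cdot \frac{1}{21689} = - \frac{20003}{108} + \frac{6 \sqrt{211}}{21689}$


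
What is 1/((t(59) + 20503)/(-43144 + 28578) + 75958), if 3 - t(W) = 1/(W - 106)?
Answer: 684602/52000034933 ≈ 1.3165e-5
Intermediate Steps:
t(W) = 3 - 1/(-106 + W) (t(W) = 3 - 1/(W - 106) = 3 - 1/(-106 + W))
1/((t(59) + 20503)/(-43144 + 28578) + 75958) = 1/(((-319 + 3*59)/(-106 + 59) + 20503)/(-43144 + 28578) + 75958) = 1/(((-319 + 177)/(-47) + 20503)/(-14566) + 75958) = 1/((-1/47*(-142) + 20503)*(-1/14566) + 75958) = 1/((142/47 + 20503)*(-1/14566) + 75958) = 1/((963783/47)*(-1/14566) + 75958) = 1/(-963783/684602 + 75958) = 1/(52000034933/684602) = 684602/52000034933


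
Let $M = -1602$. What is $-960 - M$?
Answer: $642$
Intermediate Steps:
$-960 - M = -960 - -1602 = -960 + 1602 = 642$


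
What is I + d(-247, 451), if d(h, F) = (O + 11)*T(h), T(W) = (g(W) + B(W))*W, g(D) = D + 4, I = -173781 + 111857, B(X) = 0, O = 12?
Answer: 1318559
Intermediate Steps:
I = -61924
g(D) = 4 + D
T(W) = W*(4 + W) (T(W) = ((4 + W) + 0)*W = (4 + W)*W = W*(4 + W))
d(h, F) = 23*h*(4 + h) (d(h, F) = (12 + 11)*(h*(4 + h)) = 23*(h*(4 + h)) = 23*h*(4 + h))
I + d(-247, 451) = -61924 + 23*(-247)*(4 - 247) = -61924 + 23*(-247)*(-243) = -61924 + 1380483 = 1318559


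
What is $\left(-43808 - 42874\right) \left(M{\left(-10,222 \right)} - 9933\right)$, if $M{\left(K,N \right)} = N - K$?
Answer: $840902082$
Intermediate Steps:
$\left(-43808 - 42874\right) \left(M{\left(-10,222 \right)} - 9933\right) = \left(-43808 - 42874\right) \left(\left(222 - -10\right) - 9933\right) = - 86682 \left(\left(222 + 10\right) - 9933\right) = - 86682 \left(232 - 9933\right) = \left(-86682\right) \left(-9701\right) = 840902082$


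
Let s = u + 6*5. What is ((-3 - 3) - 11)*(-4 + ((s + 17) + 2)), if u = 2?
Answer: -799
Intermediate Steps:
s = 32 (s = 2 + 6*5 = 2 + 30 = 32)
((-3 - 3) - 11)*(-4 + ((s + 17) + 2)) = ((-3 - 3) - 11)*(-4 + ((32 + 17) + 2)) = (-6 - 11)*(-4 + (49 + 2)) = -17*(-4 + 51) = -17*47 = -799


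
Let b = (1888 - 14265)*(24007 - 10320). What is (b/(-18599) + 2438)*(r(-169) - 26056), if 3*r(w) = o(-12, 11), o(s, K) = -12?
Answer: -5596342287660/18599 ≈ -3.0089e+8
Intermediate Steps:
r(w) = -4 (r(w) = (1/3)*(-12) = -4)
b = -169403999 (b = -12377*13687 = -169403999)
(b/(-18599) + 2438)*(r(-169) - 26056) = (-169403999/(-18599) + 2438)*(-4 - 26056) = (-169403999*(-1/18599) + 2438)*(-26060) = (169403999/18599 + 2438)*(-26060) = (214748361/18599)*(-26060) = -5596342287660/18599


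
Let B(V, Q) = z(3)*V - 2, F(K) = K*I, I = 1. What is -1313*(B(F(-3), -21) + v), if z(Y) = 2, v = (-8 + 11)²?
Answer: -1313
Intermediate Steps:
v = 9 (v = 3² = 9)
F(K) = K (F(K) = K*1 = K)
B(V, Q) = -2 + 2*V (B(V, Q) = 2*V - 2 = -2 + 2*V)
-1313*(B(F(-3), -21) + v) = -1313*((-2 + 2*(-3)) + 9) = -1313*((-2 - 6) + 9) = -1313*(-8 + 9) = -1313*1 = -1313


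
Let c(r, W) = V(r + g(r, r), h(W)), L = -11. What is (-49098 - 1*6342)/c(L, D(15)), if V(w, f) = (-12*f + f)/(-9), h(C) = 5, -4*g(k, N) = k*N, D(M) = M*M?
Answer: -9072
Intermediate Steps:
D(M) = M²
g(k, N) = -N*k/4 (g(k, N) = -k*N/4 = -N*k/4)
V(w, f) = 11*f/9 (V(w, f) = -11*f*(-⅑) = 11*f/9)
c(r, W) = 55/9 (c(r, W) = (11/9)*5 = 55/9)
(-49098 - 1*6342)/c(L, D(15)) = (-49098 - 1*6342)/(55/9) = (-49098 - 6342)*(9/55) = -55440*9/55 = -9072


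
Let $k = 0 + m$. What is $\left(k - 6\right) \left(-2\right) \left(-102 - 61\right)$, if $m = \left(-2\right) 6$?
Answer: $-5868$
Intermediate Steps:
$m = -12$
$k = -12$ ($k = 0 - 12 = -12$)
$\left(k - 6\right) \left(-2\right) \left(-102 - 61\right) = \left(-12 - 6\right) \left(-2\right) \left(-102 - 61\right) = \left(-18\right) \left(-2\right) \left(-163\right) = 36 \left(-163\right) = -5868$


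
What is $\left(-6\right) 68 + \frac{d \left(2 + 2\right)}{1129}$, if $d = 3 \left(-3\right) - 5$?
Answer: $- \frac{460688}{1129} \approx -408.05$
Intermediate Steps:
$d = -14$ ($d = -9 - 5 = -14$)
$\left(-6\right) 68 + \frac{d \left(2 + 2\right)}{1129} = \left(-6\right) 68 + \frac{\left(-14\right) \left(2 + 2\right)}{1129} = -408 + \frac{\left(-14\right) 4}{1129} = -408 + \frac{1}{1129} \left(-56\right) = -408 - \frac{56}{1129} = - \frac{460688}{1129}$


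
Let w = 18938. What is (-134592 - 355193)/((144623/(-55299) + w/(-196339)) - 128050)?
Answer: 5317767346562385/1390313156113709 ≈ 3.8249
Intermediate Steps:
(-134592 - 355193)/((144623/(-55299) + w/(-196339)) - 128050) = (-134592 - 355193)/((144623/(-55299) + 18938/(-196339)) - 128050) = -489785/((144623*(-1/55299) + 18938*(-1/196339)) - 128050) = -489785/((-144623/55299 - 18938/196339) - 128050) = -489785/(-29442387659/10857350361 - 128050) = -489785/(-1390313156113709/10857350361) = -489785*(-10857350361/1390313156113709) = 5317767346562385/1390313156113709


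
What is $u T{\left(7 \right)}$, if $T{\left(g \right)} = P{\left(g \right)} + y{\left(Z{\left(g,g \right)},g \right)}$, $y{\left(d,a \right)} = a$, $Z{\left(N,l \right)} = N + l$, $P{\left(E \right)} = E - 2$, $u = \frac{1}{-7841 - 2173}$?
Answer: $- \frac{2}{1669} \approx -0.0011983$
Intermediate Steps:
$u = - \frac{1}{10014}$ ($u = \frac{1}{-10014} = - \frac{1}{10014} \approx -9.986 \cdot 10^{-5}$)
$P{\left(E \right)} = -2 + E$ ($P{\left(E \right)} = E - 2 = -2 + E$)
$T{\left(g \right)} = -2 + 2 g$ ($T{\left(g \right)} = \left(-2 + g\right) + g = -2 + 2 g$)
$u T{\left(7 \right)} = - \frac{-2 + 2 \cdot 7}{10014} = - \frac{-2 + 14}{10014} = \left(- \frac{1}{10014}\right) 12 = - \frac{2}{1669}$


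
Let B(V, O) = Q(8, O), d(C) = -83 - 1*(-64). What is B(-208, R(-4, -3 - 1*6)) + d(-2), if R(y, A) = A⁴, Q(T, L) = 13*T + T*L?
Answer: 52573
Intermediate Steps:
d(C) = -19 (d(C) = -83 + 64 = -19)
Q(T, L) = 13*T + L*T
B(V, O) = 104 + 8*O (B(V, O) = 8*(13 + O) = 104 + 8*O)
B(-208, R(-4, -3 - 1*6)) + d(-2) = (104 + 8*(-3 - 1*6)⁴) - 19 = (104 + 8*(-3 - 6)⁴) - 19 = (104 + 8*(-9)⁴) - 19 = (104 + 8*6561) - 19 = (104 + 52488) - 19 = 52592 - 19 = 52573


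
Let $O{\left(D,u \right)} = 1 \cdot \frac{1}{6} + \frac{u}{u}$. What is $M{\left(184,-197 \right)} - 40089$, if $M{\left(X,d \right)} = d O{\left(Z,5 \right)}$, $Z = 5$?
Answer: $- \frac{241913}{6} \approx -40319.0$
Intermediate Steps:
$O{\left(D,u \right)} = \frac{7}{6}$ ($O{\left(D,u \right)} = 1 \cdot \frac{1}{6} + 1 = \frac{1}{6} + 1 = \frac{7}{6}$)
$M{\left(X,d \right)} = \frac{7 d}{6}$ ($M{\left(X,d \right)} = d \frac{7}{6} = \frac{7 d}{6}$)
$M{\left(184,-197 \right)} - 40089 = \frac{7}{6} \left(-197\right) - 40089 = - \frac{1379}{6} - 40089 = - \frac{241913}{6}$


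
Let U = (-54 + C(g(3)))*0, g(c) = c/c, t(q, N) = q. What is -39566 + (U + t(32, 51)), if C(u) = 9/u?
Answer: -39534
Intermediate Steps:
g(c) = 1
U = 0 (U = (-54 + 9/1)*0 = (-54 + 9*1)*0 = (-54 + 9)*0 = -45*0 = 0)
-39566 + (U + t(32, 51)) = -39566 + (0 + 32) = -39566 + 32 = -39534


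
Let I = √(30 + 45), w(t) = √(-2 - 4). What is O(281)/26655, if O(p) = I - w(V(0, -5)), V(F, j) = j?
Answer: √3/5331 - I*√6/26655 ≈ 0.0003249 - 9.1896e-5*I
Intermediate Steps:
w(t) = I*√6 (w(t) = √(-6) = I*√6)
I = 5*√3 (I = √75 = 5*√3 ≈ 8.6602)
O(p) = 5*√3 - I*√6
O(281)/26655 = (5*√3 - I*√6)/26655 = (5*√3 - I*√6)*(1/26655) = √3/5331 - I*√6/26655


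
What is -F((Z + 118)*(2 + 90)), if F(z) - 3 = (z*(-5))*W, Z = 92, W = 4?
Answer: 386397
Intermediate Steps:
F(z) = 3 - 20*z (F(z) = 3 + (z*(-5))*4 = 3 - 5*z*4 = 3 - 20*z)
-F((Z + 118)*(2 + 90)) = -(3 - 20*(92 + 118)*(2 + 90)) = -(3 - 4200*92) = -(3 - 20*19320) = -(3 - 386400) = -1*(-386397) = 386397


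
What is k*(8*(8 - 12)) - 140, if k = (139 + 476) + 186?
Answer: -25772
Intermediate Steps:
k = 801 (k = 615 + 186 = 801)
k*(8*(8 - 12)) - 140 = 801*(8*(8 - 12)) - 140 = 801*(8*(-4)) - 140 = 801*(-32) - 140 = -25632 - 140 = -25772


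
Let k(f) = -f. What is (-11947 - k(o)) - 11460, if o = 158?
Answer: -23249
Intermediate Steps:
(-11947 - k(o)) - 11460 = (-11947 - (-1)*158) - 11460 = (-11947 - 1*(-158)) - 11460 = (-11947 + 158) - 11460 = -11789 - 11460 = -23249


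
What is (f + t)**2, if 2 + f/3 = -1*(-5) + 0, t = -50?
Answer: 1681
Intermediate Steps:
f = 9 (f = -6 + 3*(-1*(-5) + 0) = -6 + 3*(5 + 0) = -6 + 3*5 = -6 + 15 = 9)
(f + t)**2 = (9 - 50)**2 = (-41)**2 = 1681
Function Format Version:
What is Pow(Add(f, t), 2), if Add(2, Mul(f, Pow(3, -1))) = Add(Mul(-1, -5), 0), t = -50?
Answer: 1681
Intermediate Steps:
f = 9 (f = Add(-6, Mul(3, Add(Mul(-1, -5), 0))) = Add(-6, Mul(3, Add(5, 0))) = Add(-6, Mul(3, 5)) = Add(-6, 15) = 9)
Pow(Add(f, t), 2) = Pow(Add(9, -50), 2) = Pow(-41, 2) = 1681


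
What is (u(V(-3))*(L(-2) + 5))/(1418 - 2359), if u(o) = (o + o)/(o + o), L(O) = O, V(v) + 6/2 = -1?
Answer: -3/941 ≈ -0.0031881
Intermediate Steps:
V(v) = -4 (V(v) = -3 - 1 = -4)
u(o) = 1 (u(o) = (2*o)/((2*o)) = (2*o)*(1/(2*o)) = 1)
(u(V(-3))*(L(-2) + 5))/(1418 - 2359) = (1*(-2 + 5))/(1418 - 2359) = (1*3)/(-941) = 3*(-1/941) = -3/941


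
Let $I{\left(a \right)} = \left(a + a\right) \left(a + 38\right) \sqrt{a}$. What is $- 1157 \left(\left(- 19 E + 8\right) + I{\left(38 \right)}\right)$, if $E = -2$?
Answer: $-53222 - 6682832 \sqrt{38} \approx -4.1249 \cdot 10^{7}$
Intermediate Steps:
$I{\left(a \right)} = 2 a^{\frac{3}{2}} \left(38 + a\right)$ ($I{\left(a \right)} = 2 a \left(38 + a\right) \sqrt{a} = 2 a^{\frac{3}{2}} \left(38 + a\right)$)
$- 1157 \left(\left(- 19 E + 8\right) + I{\left(38 \right)}\right) = - 1157 \left(\left(\left(-19\right) \left(-2\right) + 8\right) + 2 \cdot 38^{\frac{3}{2}} \left(38 + 38\right)\right) = - 1157 \left(\left(38 + 8\right) + 2 \cdot 38 \sqrt{38} \cdot 76\right) = - 1157 \left(46 + 5776 \sqrt{38}\right) = -53222 - 6682832 \sqrt{38}$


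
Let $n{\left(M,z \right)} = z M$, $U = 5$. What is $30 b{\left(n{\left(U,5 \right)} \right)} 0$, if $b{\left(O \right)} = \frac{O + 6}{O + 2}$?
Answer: $0$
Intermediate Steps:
$n{\left(M,z \right)} = M z$
$b{\left(O \right)} = \frac{6 + O}{2 + O}$
$30 b{\left(n{\left(U,5 \right)} \right)} 0 = 30 \frac{6 + 5 \cdot 5}{2 + 5 \cdot 5} \cdot 0 = 30 \frac{6 + 25}{2 + 25} \cdot 0 = 30 \cdot \frac{1}{27} \cdot 31 \cdot 0 = 30 \cdot \frac{31}{27} \cdot 0 = 30 \cdot 0 = 0$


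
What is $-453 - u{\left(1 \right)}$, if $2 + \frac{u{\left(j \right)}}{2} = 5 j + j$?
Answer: $-461$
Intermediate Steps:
$u{\left(j \right)} = -4 + 12 j$ ($u{\left(j \right)} = -4 + 2 \left(5 j + j\right) = -4 + 2 \cdot 6 j = -4 + 12 j$)
$-453 - u{\left(1 \right)} = -453 - \left(-4 + 12 \cdot 1\right) = -453 - \left(-4 + 12\right) = -453 - 8 = -461$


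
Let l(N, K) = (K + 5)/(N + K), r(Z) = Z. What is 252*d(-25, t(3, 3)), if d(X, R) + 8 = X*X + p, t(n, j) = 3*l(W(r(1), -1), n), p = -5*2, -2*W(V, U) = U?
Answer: 152964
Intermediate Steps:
W(V, U) = -U/2
p = -10
l(N, K) = (5 + K)/(K + N)
t(n, j) = 3*(5 + n)/(½ + n) (t(n, j) = 3*((5 + n)/(n - ½*(-1))) = 3*((5 + n)/(n + ½)) = 3*((5 + n)/(½ + n)) = 3*(5 + n)/(½ + n))
d(X, R) = -18 + X² (d(X, R) = -8 + (X*X - 10) = -8 + (X² - 10) = -8 + (-10 + X²) = -18 + X²)
252*d(-25, t(3, 3)) = 252*(-18 + (-25)²) = 252*(-18 + 625) = 252*607 = 152964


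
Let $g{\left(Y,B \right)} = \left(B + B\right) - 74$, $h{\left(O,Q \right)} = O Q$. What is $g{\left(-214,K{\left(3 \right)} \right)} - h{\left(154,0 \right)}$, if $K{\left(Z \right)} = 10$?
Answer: $-54$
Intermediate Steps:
$g{\left(Y,B \right)} = -74 + 2 B$ ($g{\left(Y,B \right)} = 2 B - 74 = -74 + 2 B$)
$g{\left(-214,K{\left(3 \right)} \right)} - h{\left(154,0 \right)} = \left(-74 + 2 \cdot 10\right) - 154 \cdot 0 = \left(-74 + 20\right) - 0 = -54 + 0 = -54$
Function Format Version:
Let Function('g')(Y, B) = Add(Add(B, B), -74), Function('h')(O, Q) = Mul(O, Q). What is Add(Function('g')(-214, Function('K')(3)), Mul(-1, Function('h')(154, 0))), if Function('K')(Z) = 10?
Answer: -54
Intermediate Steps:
Function('g')(Y, B) = Add(-74, Mul(2, B)) (Function('g')(Y, B) = Add(Mul(2, B), -74) = Add(-74, Mul(2, B)))
Add(Function('g')(-214, Function('K')(3)), Mul(-1, Function('h')(154, 0))) = Add(Add(-74, Mul(2, 10)), Mul(-1, Mul(154, 0))) = Add(Add(-74, 20), Mul(-1, 0)) = Add(-54, 0) = -54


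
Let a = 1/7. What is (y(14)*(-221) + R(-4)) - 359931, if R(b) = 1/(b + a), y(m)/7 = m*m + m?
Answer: -18489634/27 ≈ -6.8480e+5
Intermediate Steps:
a = 1/7 ≈ 0.14286
y(m) = 7*m + 7*m**2 (y(m) = 7*(m*m + m) = 7*(m**2 + m) = 7*(m + m**2) = 7*m + 7*m**2)
R(b) = 1/(1/7 + b) (R(b) = 1/(b + 1/7) = 1/(1/7 + b))
(y(14)*(-221) + R(-4)) - 359931 = ((7*14*(1 + 14))*(-221) + 7/(1 + 7*(-4))) - 359931 = ((7*14*15)*(-221) + 7/(1 - 28)) - 359931 = (1470*(-221) + 7/(-27)) - 359931 = (-324870 + 7*(-1/27)) - 359931 = (-324870 - 7/27) - 359931 = -8771497/27 - 359931 = -18489634/27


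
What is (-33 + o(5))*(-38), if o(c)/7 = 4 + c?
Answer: -1140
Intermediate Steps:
o(c) = 28 + 7*c (o(c) = 7*(4 + c) = 28 + 7*c)
(-33 + o(5))*(-38) = (-33 + (28 + 7*5))*(-38) = (-33 + (28 + 35))*(-38) = (-33 + 63)*(-38) = 30*(-38) = -1140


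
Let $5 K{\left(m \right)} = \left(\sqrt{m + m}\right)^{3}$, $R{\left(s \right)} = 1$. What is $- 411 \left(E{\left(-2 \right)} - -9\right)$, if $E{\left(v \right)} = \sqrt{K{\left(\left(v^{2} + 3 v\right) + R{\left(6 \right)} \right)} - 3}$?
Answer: $-3699 - \frac{411 \sqrt{-75 - 10 i \sqrt{2}}}{5} \approx -3765.8 + 715.0 i$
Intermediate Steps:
$K{\left(m \right)} = \frac{2 \sqrt{2} m^{\frac{3}{2}}}{5}$ ($K{\left(m \right)} = \frac{\left(\sqrt{m + m}\right)^{3}}{5} = \frac{\left(\sqrt{2 m}\right)^{3}}{5} = \frac{\left(\sqrt{2} \sqrt{m}\right)^{3}}{5} = \frac{2 \sqrt{2} m^{\frac{3}{2}}}{5}$)
$E{\left(v \right)} = \sqrt{-3 + \frac{2 \sqrt{2} \left(1 + v^{2} + 3 v\right)^{\frac{3}{2}}}{5}}$ ($E{\left(v \right)} = \sqrt{\frac{2 \sqrt{2} \left(\left(v^{2} + 3 v\right) + 1\right)^{\frac{3}{2}}}{5} - 3} = \sqrt{\frac{2 \sqrt{2} \left(1 + v^{2} + 3 v\right)^{\frac{3}{2}}}{5} - 3} = \sqrt{-3 + \frac{2 \sqrt{2} \left(1 + v^{2} + 3 v\right)^{\frac{3}{2}}}{5}}$)
$- 411 \left(E{\left(-2 \right)} - -9\right) = - 411 \left(\frac{\sqrt{-75 + 10 \sqrt{2} \left(1 + \left(-2\right)^{2} + 3 \left(-2\right)\right)^{\frac{3}{2}}}}{5} - -9\right) = - 411 \left(\frac{\sqrt{-75 + 10 \sqrt{2} \left(1 + 4 - 6\right)^{\frac{3}{2}}}}{5} + 9\right) = - 411 \left(\frac{\sqrt{-75 + 10 \sqrt{2} \left(-1\right)^{\frac{3}{2}}}}{5} + 9\right) = - 411 \left(\frac{\sqrt{-75 + 10 \sqrt{2} \left(- i\right)}}{5} + 9\right) = - 411 \left(\frac{\sqrt{-75 - 10 i \sqrt{2}}}{5} + 9\right) = - 411 \left(9 + \frac{\sqrt{-75 - 10 i \sqrt{2}}}{5}\right) = -3699 - \frac{411 \sqrt{-75 - 10 i \sqrt{2}}}{5}$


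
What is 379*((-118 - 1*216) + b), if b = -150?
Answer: -183436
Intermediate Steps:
379*((-118 - 1*216) + b) = 379*((-118 - 1*216) - 150) = 379*((-118 - 216) - 150) = 379*(-334 - 150) = 379*(-484) = -183436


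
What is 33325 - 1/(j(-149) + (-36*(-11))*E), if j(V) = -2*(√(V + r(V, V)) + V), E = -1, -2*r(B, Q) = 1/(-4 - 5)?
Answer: 218512088/6557 - 3*I*√5362/91798 ≈ 33325.0 - 0.002393*I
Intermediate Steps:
r(B, Q) = 1/18 (r(B, Q) = -1/(2*(-4 - 5)) = -½/(-9) = -½*(-⅑) = 1/18)
j(V) = -2*V - 2*√(1/18 + V) (j(V) = -2*(√(V + 1/18) + V) = -2*(√(1/18 + V) + V) = -2*(V + √(1/18 + V)) = -2*V - 2*√(1/18 + V))
33325 - 1/(j(-149) + (-36*(-11))*E) = 33325 - 1/((-2*(-149) - √(2 + 36*(-149))/3) - 36*(-11)*(-1)) = 33325 - 1/((298 - √(2 - 5364)/3) + 396*(-1)) = 33325 - 1/((298 - I*√5362/3) - 396) = 33325 - 1/(-98 - I*√5362/3)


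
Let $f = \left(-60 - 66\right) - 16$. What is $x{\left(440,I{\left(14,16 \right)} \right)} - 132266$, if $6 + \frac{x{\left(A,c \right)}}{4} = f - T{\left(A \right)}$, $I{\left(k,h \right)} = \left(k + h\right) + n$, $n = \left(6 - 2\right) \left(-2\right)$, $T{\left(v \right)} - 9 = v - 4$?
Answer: $-134638$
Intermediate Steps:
$T{\left(v \right)} = 5 + v$ ($T{\left(v \right)} = 9 + \left(v - 4\right) = 9 + \left(-4 + v\right) = 5 + v$)
$n = -8$ ($n = 4 \left(-2\right) = -8$)
$I{\left(k,h \right)} = -8 + h + k$ ($I{\left(k,h \right)} = \left(k + h\right) - 8 = \left(h + k\right) - 8 = -8 + h + k$)
$f = -142$ ($f = -126 - 16 = -142$)
$x{\left(A,c \right)} = -612 - 4 A$ ($x{\left(A,c \right)} = -24 + 4 \left(-142 - \left(5 + A\right)\right) = -24 + 4 \left(-147 - A\right) = -24 - \left(588 + 4 A\right) = -612 - 4 A$)
$x{\left(440,I{\left(14,16 \right)} \right)} - 132266 = \left(-612 - 1760\right) - 132266 = -2372 - 132266 = -134638$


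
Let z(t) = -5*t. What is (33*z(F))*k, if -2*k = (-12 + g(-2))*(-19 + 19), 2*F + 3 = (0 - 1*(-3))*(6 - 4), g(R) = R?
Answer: 0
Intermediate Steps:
F = 3/2 (F = -3/2 + ((0 - 1*(-3))*(6 - 4))/2 = -3/2 + ((0 + 3)*2)/2 = -3/2 + (3*2)/2 = -3/2 + (½)*6 = -3/2 + 3 = 3/2 ≈ 1.5000)
k = 0 (k = -(-12 - 2)*(-19 + 19)/2 = -(-7)*0 = -½*0 = 0)
(33*z(F))*k = (33*(-5*3/2))*0 = (33*(-15/2))*0 = -495/2*0 = 0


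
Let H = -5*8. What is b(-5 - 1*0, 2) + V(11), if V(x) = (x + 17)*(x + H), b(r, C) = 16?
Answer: -796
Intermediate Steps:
H = -40
V(x) = (-40 + x)*(17 + x) (V(x) = (x + 17)*(x - 40) = (17 + x)*(-40 + x) = (-40 + x)*(17 + x))
b(-5 - 1*0, 2) + V(11) = 16 + (-680 + 11² - 23*11) = 16 + (-680 + 121 - 253) = 16 - 812 = -796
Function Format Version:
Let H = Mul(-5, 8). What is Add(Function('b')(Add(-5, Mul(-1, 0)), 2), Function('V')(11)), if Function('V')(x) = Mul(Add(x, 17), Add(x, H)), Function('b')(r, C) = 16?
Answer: -796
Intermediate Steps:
H = -40
Function('V')(x) = Mul(Add(-40, x), Add(17, x)) (Function('V')(x) = Mul(Add(x, 17), Add(x, -40)) = Mul(Add(17, x), Add(-40, x)) = Mul(Add(-40, x), Add(17, x)))
Add(Function('b')(Add(-5, Mul(-1, 0)), 2), Function('V')(11)) = Add(16, Add(-680, Pow(11, 2), Mul(-23, 11))) = Add(16, Add(-680, 121, -253)) = Add(16, -812) = -796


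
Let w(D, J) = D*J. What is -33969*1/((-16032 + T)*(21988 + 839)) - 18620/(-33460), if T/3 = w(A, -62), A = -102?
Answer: 2972564983/5346539940 ≈ 0.55598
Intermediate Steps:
T = 18972 (T = 3*(-102*(-62)) = 3*6324 = 18972)
-33969*1/((-16032 + T)*(21988 + 839)) - 18620/(-33460) = -33969*1/((-16032 + 18972)*(21988 + 839)) - 18620/(-33460) = -33969/(2940*22827) - 18620*(-1/33460) = -33969/67111380 + 133/239 = -33969*1/67111380 + 133/239 = -11323/22370460 + 133/239 = 2972564983/5346539940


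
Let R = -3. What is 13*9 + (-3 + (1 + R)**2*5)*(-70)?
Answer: -1073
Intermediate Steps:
13*9 + (-3 + (1 + R)**2*5)*(-70) = 13*9 + (-3 + (1 - 3)**2*5)*(-70) = 117 + (-3 + (-2)**2*5)*(-70) = 117 + (-3 + 4*5)*(-70) = 117 + (-3 + 20)*(-70) = 117 + 17*(-70) = 117 - 1190 = -1073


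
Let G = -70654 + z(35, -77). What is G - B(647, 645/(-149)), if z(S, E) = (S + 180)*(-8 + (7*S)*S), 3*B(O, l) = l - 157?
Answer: 791773235/447 ≈ 1.7713e+6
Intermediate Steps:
B(O, l) = -157/3 + l/3 (B(O, l) = (l - 157)/3 = (-157 + l)/3 = -157/3 + l/3)
z(S, E) = (-8 + 7*S**2)*(180 + S) (z(S, E) = (180 + S)*(-8 + 7*S**2) = (-8 + 7*S**2)*(180 + S))
G = 1771251 (G = -70654 + (-1440 - 8*35 + 7*35**3 + 1260*35**2) = -70654 + (-1440 - 280 + 7*42875 + 1260*1225) = -70654 + (-1440 - 280 + 300125 + 1543500) = -70654 + 1841905 = 1771251)
G - B(647, 645/(-149)) = 1771251 - (-157/3 + (645/(-149))/3) = 1771251 - (-157/3 + (645*(-1/149))/3) = 1771251 - (-157/3 + (1/3)*(-645/149)) = 1771251 - (-157/3 - 215/149) = 1771251 - 1*(-24038/447) = 1771251 + 24038/447 = 791773235/447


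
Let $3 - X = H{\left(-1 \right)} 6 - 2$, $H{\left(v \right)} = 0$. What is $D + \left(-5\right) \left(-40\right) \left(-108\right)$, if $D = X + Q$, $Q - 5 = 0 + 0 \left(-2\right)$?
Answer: $-21590$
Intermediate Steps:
$Q = 5$ ($Q = 5 + \left(0 + 0 \left(-2\right)\right) = 5 + \left(0 + 0\right) = 5 + 0 = 5$)
$X = 5$ ($X = 3 - \left(0 \cdot 6 - 2\right) = 3 - \left(0 - 2\right) = 3 - -2 = 3 + 2 = 5$)
$D = 10$ ($D = 5 + 5 = 10$)
$D + \left(-5\right) \left(-40\right) \left(-108\right) = 10 + \left(-5\right) \left(-40\right) \left(-108\right) = 10 + 200 \left(-108\right) = 10 - 21600 = -21590$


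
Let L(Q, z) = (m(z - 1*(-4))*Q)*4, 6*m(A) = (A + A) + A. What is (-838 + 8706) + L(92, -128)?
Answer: -14948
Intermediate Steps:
m(A) = A/2 (m(A) = ((A + A) + A)/6 = (2*A + A)/6 = (3*A)/6 = A/2)
L(Q, z) = 4*Q*(2 + z/2) (L(Q, z) = (((z - 1*(-4))/2)*Q)*4 = (((z + 4)/2)*Q)*4 = (((4 + z)/2)*Q)*4 = ((2 + z/2)*Q)*4 = (Q*(2 + z/2))*4 = 4*Q*(2 + z/2))
(-838 + 8706) + L(92, -128) = (-838 + 8706) + 2*92*(4 - 128) = 7868 + 2*92*(-124) = 7868 - 22816 = -14948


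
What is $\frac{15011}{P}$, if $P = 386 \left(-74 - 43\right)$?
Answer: $- \frac{15011}{45162} \approx -0.33238$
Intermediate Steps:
$P = -45162$ ($P = 386 \left(-74 - 43\right) = 386 \left(-117\right) = -45162$)
$\frac{15011}{P} = \frac{15011}{-45162} = 15011 \left(- \frac{1}{45162}\right) = - \frac{15011}{45162}$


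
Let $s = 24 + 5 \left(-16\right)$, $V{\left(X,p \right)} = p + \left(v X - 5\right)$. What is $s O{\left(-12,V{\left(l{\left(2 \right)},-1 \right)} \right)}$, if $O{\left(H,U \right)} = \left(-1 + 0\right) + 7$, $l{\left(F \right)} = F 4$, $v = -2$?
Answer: $-336$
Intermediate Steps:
$l{\left(F \right)} = 4 F$
$V{\left(X,p \right)} = -5 + p - 2 X$ ($V{\left(X,p \right)} = p - \left(5 + 2 X\right) = -5 + p - 2 X$)
$O{\left(H,U \right)} = 6$ ($O{\left(H,U \right)} = -1 + 7 = 6$)
$s = -56$ ($s = 24 - 80 = -56$)
$s O{\left(-12,V{\left(l{\left(2 \right)},-1 \right)} \right)} = \left(-56\right) 6 = -336$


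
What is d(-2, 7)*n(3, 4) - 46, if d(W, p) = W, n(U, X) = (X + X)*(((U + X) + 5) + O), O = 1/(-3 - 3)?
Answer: -706/3 ≈ -235.33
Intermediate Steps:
O = -⅙ (O = 1/(-6) = -⅙ ≈ -0.16667)
n(U, X) = 2*X*(29/6 + U + X) (n(U, X) = (X + X)*(((U + X) + 5) - ⅙) = (2*X)*((5 + U + X) - ⅙) = (2*X)*(29/6 + U + X) = 2*X*(29/6 + U + X))
d(-2, 7)*n(3, 4) - 46 = -2*4*(29 + 6*3 + 6*4)/3 - 46 = -2*4*(29 + 18 + 24)/3 - 46 = -2*4*71/3 - 46 = -2*284/3 - 46 = -568/3 - 46 = -706/3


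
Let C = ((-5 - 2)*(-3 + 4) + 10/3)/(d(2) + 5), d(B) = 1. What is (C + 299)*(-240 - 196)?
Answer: -1170878/9 ≈ -1.3010e+5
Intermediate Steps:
C = -11/18 (C = ((-5 - 2)*(-3 + 4) + 10/3)/(1 + 5) = (-7*1 + 10*(⅓))/6 = (-7 + 10/3)*(⅙) = -11/3*⅙ = -11/18 ≈ -0.61111)
(C + 299)*(-240 - 196) = (-11/18 + 299)*(-240 - 196) = (5371/18)*(-436) = -1170878/9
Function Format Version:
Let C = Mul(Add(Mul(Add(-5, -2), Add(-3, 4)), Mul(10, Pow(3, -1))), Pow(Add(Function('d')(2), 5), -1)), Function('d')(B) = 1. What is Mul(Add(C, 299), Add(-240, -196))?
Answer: Rational(-1170878, 9) ≈ -1.3010e+5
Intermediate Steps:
C = Rational(-11, 18) (C = Mul(Add(Mul(Add(-5, -2), Add(-3, 4)), Mul(10, Pow(3, -1))), Pow(Add(1, 5), -1)) = Mul(Add(Mul(-7, 1), Mul(10, Rational(1, 3))), Pow(6, -1)) = Mul(Add(-7, Rational(10, 3)), Rational(1, 6)) = Mul(Rational(-11, 3), Rational(1, 6)) = Rational(-11, 18) ≈ -0.61111)
Mul(Add(C, 299), Add(-240, -196)) = Mul(Add(Rational(-11, 18), 299), Add(-240, -196)) = Mul(Rational(5371, 18), -436) = Rational(-1170878, 9)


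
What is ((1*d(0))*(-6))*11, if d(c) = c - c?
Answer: 0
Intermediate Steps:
d(c) = 0
((1*d(0))*(-6))*11 = ((1*0)*(-6))*11 = (0*(-6))*11 = 0*11 = 0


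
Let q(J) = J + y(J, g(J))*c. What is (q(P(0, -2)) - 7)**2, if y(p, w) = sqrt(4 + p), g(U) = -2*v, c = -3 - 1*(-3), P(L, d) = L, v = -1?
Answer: 49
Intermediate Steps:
c = 0 (c = -3 + 3 = 0)
g(U) = 2 (g(U) = -2*(-1) = 2)
q(J) = J (q(J) = J + sqrt(4 + J)*0 = J + 0 = J)
(q(P(0, -2)) - 7)**2 = (0 - 7)**2 = (-7)**2 = 49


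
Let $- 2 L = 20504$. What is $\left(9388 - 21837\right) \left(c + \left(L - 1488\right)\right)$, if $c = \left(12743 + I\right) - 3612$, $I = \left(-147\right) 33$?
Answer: $92869540$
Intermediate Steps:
$L = -10252$ ($L = \left(- \frac{1}{2}\right) 20504 = -10252$)
$I = -4851$
$c = 4280$ ($c = \left(12743 - 4851\right) - 3612 = 7892 - 3612 = 4280$)
$\left(9388 - 21837\right) \left(c + \left(L - 1488\right)\right) = \left(9388 - 21837\right) \left(4280 - 11740\right) = - 12449 \left(4280 - 11740\right) = \left(-12449\right) \left(-7460\right) = 92869540$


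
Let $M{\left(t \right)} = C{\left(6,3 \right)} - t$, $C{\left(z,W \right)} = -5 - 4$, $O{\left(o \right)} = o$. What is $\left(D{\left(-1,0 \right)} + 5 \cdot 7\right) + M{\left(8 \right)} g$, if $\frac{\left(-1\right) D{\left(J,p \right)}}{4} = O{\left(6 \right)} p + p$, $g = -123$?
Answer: $2126$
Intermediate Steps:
$C{\left(z,W \right)} = -9$
$D{\left(J,p \right)} = - 28 p$ ($D{\left(J,p \right)} = - 4 \left(6 p + p\right) = - 4 \cdot 7 p = - 28 p$)
$M{\left(t \right)} = -9 - t$
$\left(D{\left(-1,0 \right)} + 5 \cdot 7\right) + M{\left(8 \right)} g = \left(\left(-28\right) 0 + 5 \cdot 7\right) + \left(-9 - 8\right) \left(-123\right) = \left(0 + 35\right) + \left(-9 - 8\right) \left(-123\right) = 35 - -2091 = 35 + 2091 = 2126$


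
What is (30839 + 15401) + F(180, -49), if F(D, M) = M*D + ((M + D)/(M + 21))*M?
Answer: 150597/4 ≈ 37649.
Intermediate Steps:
F(D, M) = D*M + M*(D + M)/(21 + M) (F(D, M) = D*M + ((D + M)/(21 + M))*M = D*M + M*(D + M)/(21 + M))
(30839 + 15401) + F(180, -49) = (30839 + 15401) - 49*(-49 + 22*180 + 180*(-49))/(21 - 49) = 46240 - 49*(-49 + 3960 - 8820)/(-28) = 46240 - 49*(-1/28)*(-4909) = 46240 - 34363/4 = 150597/4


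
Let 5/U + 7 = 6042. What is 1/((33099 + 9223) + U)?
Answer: 1207/51082655 ≈ 2.3628e-5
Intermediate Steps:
U = 1/1207 (U = 5/(-7 + 6042) = 5/6035 = 5*(1/6035) = 1/1207 ≈ 0.00082850)
1/((33099 + 9223) + U) = 1/((33099 + 9223) + 1/1207) = 1/(42322 + 1/1207) = 1/(51082655/1207) = 1207/51082655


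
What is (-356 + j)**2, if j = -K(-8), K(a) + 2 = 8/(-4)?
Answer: 123904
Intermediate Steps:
K(a) = -4 (K(a) = -2 + 8/(-4) = -2 + 8*(-1/4) = -2 - 2 = -4)
j = 4 (j = -1*(-4) = 4)
(-356 + j)**2 = (-356 + 4)**2 = (-352)**2 = 123904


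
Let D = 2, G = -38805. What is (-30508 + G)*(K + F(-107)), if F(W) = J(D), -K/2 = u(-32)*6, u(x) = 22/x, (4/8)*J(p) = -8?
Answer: 2148703/4 ≈ 5.3718e+5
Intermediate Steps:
J(p) = -16 (J(p) = 2*(-8) = -16)
K = 33/4 (K = -2*22/(-32)*6 = -2*22*(-1/32)*6 = -(-11)*6/8 = -2*(-33/8) = 33/4 ≈ 8.2500)
F(W) = -16
(-30508 + G)*(K + F(-107)) = (-30508 - 38805)*(33/4 - 16) = -69313*(-31/4) = 2148703/4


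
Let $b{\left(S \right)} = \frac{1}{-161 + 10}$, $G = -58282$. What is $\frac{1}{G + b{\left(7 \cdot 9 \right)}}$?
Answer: $- \frac{151}{8800583} \approx -1.7158 \cdot 10^{-5}$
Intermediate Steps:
$b{\left(S \right)} = - \frac{1}{151}$ ($b{\left(S \right)} = \frac{1}{-151} = - \frac{1}{151}$)
$\frac{1}{G + b{\left(7 \cdot 9 \right)}} = \frac{1}{-58282 - \frac{1}{151}} = \frac{1}{- \frac{8800583}{151}} = - \frac{151}{8800583}$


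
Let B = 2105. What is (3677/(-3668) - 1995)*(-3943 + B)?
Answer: 6728308703/1834 ≈ 3.6687e+6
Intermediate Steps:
(3677/(-3668) - 1995)*(-3943 + B) = (3677/(-3668) - 1995)*(-3943 + 2105) = (3677*(-1/3668) - 1995)*(-1838) = (-3677/3668 - 1995)*(-1838) = -7321337/3668*(-1838) = 6728308703/1834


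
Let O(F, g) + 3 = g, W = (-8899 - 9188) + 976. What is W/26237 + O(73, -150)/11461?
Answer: -200123432/300702257 ≈ -0.66552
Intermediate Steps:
W = -17111 (W = -18087 + 976 = -17111)
O(F, g) = -3 + g
W/26237 + O(73, -150)/11461 = -17111/26237 + (-3 - 150)/11461 = -17111*1/26237 - 153*1/11461 = -17111/26237 - 153/11461 = -200123432/300702257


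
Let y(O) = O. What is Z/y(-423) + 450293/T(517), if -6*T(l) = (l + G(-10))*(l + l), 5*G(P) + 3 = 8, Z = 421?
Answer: -14556769/2410254 ≈ -6.0395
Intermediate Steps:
G(P) = 1 (G(P) = -3/5 + (1/5)*8 = -3/5 + 8/5 = 1)
T(l) = -l*(1 + l)/3 (T(l) = -(l + 1)*(l + l)/6 = -(1 + l)*2*l/6 = -l*(1 + l)/3)
Z/y(-423) + 450293/T(517) = 421/(-423) + 450293/((-1/3*517*(1 + 517))) = 421*(-1/423) + 450293/((-1/3*517*518)) = -421/423 + 450293/(-267806/3) = -421/423 + 450293*(-3/267806) = -421/423 - 1350879/267806 = -14556769/2410254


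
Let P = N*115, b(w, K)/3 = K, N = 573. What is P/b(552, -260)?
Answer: -4393/52 ≈ -84.481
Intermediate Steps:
b(w, K) = 3*K
P = 65895 (P = 573*115 = 65895)
P/b(552, -260) = 65895/((3*(-260))) = 65895/(-780) = 65895*(-1/780) = -4393/52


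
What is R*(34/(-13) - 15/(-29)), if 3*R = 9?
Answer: -2373/377 ≈ -6.2944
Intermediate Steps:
R = 3 (R = (1/3)*9 = 3)
R*(34/(-13) - 15/(-29)) = 3*(34/(-13) - 15/(-29)) = 3*(34*(-1/13) - 15*(-1/29)) = 3*(-34/13 + 15/29) = 3*(-791/377) = -2373/377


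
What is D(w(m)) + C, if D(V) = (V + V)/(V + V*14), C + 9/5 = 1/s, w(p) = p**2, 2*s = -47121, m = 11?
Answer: -26179/15707 ≈ -1.6667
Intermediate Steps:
s = -47121/2 (s = (1/2)*(-47121) = -47121/2 ≈ -23561.)
C = -424099/235605 (C = -9/5 + 1/(-47121/2) = -9/5 - 2/47121 = -424099/235605 ≈ -1.8000)
D(V) = 2/15 (D(V) = (2*V)/(V + 14*V) = (2*V)/((15*V)) = (2*V)*(1/(15*V)) = 2/15)
D(w(m)) + C = 2/15 - 424099/235605 = -26179/15707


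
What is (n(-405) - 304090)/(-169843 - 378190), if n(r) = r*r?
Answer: 140065/548033 ≈ 0.25558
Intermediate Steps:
n(r) = r**2
(n(-405) - 304090)/(-169843 - 378190) = ((-405)**2 - 304090)/(-169843 - 378190) = (164025 - 304090)/(-548033) = -140065*(-1/548033) = 140065/548033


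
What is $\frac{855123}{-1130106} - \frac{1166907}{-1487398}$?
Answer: $\frac{3901696849}{140076450349} \approx 0.027854$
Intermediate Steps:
$\frac{855123}{-1130106} - \frac{1166907}{-1487398} = 855123 \left(- \frac{1}{1130106}\right) - - \frac{1166907}{1487398} = - \frac{285041}{376702} + \frac{1166907}{1487398} = \frac{3901696849}{140076450349}$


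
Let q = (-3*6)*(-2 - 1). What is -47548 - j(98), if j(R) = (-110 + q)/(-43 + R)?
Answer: -2615084/55 ≈ -47547.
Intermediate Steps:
q = 54 (q = -18*(-3) = 54)
j(R) = -56/(-43 + R) (j(R) = (-110 + 54)/(-43 + R) = -56/(-43 + R))
-47548 - j(98) = -47548 - (-56)/(-43 + 98) = -47548 - (-56)/55 = -47548 - 1*(-56/55) = -47548 + 56/55 = -2615084/55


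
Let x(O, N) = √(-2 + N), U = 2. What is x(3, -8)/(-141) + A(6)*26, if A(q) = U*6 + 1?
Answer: 338 - I*√10/141 ≈ 338.0 - 0.022427*I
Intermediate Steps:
A(q) = 13 (A(q) = 2*6 + 1 = 12 + 1 = 13)
x(3, -8)/(-141) + A(6)*26 = √(-2 - 8)/(-141) + 13*26 = √(-10)*(-1/141) + 338 = (I*√10)*(-1/141) + 338 = -I*√10/141 + 338 = 338 - I*√10/141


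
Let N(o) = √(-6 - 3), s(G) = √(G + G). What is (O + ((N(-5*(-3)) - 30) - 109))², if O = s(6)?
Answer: (-139 + 2*√3 + 3*I)² ≈ 18361.0 - 813.21*I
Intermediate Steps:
s(G) = √2*√G (s(G) = √(2*G) = √2*√G)
O = 2*√3 (O = √2*√6 = 2*√3 ≈ 3.4641)
N(o) = 3*I (N(o) = √(-9) = 3*I)
(O + ((N(-5*(-3)) - 30) - 109))² = (2*√3 + ((3*I - 30) - 109))² = (2*√3 + ((-30 + 3*I) - 109))² = (2*√3 + (-139 + 3*I))² = (-139 + 2*√3 + 3*I)²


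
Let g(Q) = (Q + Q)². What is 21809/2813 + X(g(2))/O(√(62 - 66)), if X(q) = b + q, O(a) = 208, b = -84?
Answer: 1086247/146276 ≈ 7.4260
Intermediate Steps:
g(Q) = 4*Q² (g(Q) = (2*Q)² = 4*Q²)
X(q) = -84 + q
21809/2813 + X(g(2))/O(√(62 - 66)) = 21809/2813 + (-84 + 4*2²)/208 = 21809*(1/2813) + (-84 + 4*4)*(1/208) = 21809/2813 + (-84 + 16)*(1/208) = 21809/2813 - 68*1/208 = 21809/2813 - 17/52 = 1086247/146276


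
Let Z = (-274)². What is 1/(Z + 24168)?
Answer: 1/99244 ≈ 1.0076e-5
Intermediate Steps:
Z = 75076
1/(Z + 24168) = 1/(75076 + 24168) = 1/99244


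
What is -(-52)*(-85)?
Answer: -4420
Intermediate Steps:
-(-52)*(-85) = -1*4420 = -4420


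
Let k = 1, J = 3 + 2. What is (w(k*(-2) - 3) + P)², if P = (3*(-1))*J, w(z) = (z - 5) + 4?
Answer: 441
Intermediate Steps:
J = 5
w(z) = -1 + z (w(z) = (-5 + z) + 4 = -1 + z)
P = -15 (P = (3*(-1))*5 = -3*5 = -15)
(w(k*(-2) - 3) + P)² = ((-1 + (1*(-2) - 3)) - 15)² = ((-1 + (-2 - 3)) - 15)² = ((-1 - 5) - 15)² = (-6 - 15)² = (-21)² = 441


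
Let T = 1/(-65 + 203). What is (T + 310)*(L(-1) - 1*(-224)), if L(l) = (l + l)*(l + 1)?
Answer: 4791472/69 ≈ 69442.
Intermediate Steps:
L(l) = 2*l*(1 + l) (L(l) = (2*l)*(1 + l) = 2*l*(1 + l))
T = 1/138 ≈ 0.0072464
(T + 310)*(L(-1) - 1*(-224)) = (1/138 + 310)*(2*(-1)*(1 - 1) - 1*(-224)) = 42781*(2*(-1)*0 + 224)/138 = 42781*(0 + 224)/138 = (42781/138)*224 = 4791472/69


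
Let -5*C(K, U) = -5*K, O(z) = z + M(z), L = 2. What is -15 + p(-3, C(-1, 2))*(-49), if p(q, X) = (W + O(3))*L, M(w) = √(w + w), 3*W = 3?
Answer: -407 - 98*√6 ≈ -647.05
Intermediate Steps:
W = 1 (W = (⅓)*3 = 1)
M(w) = √2*√w (M(w) = √(2*w) = √2*√w)
O(z) = z + √2*√z
C(K, U) = K (C(K, U) = -(-1)*K = K)
p(q, X) = 8 + 2*√6 (p(q, X) = (1 + (3 + √2*√3))*2 = (1 + (3 + √6))*2 = (4 + √6)*2 = 8 + 2*√6)
-15 + p(-3, C(-1, 2))*(-49) = -15 + (8 + 2*√6)*(-49) = -15 + (-392 - 98*√6) = -407 - 98*√6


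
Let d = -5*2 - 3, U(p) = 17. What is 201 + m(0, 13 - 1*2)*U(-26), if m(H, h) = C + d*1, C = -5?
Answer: -105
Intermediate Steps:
d = -13 (d = -10 - 3 = -13)
m(H, h) = -18 (m(H, h) = -5 - 13*1 = -5 - 13 = -18)
201 + m(0, 13 - 1*2)*U(-26) = 201 - 18*17 = 201 - 306 = -105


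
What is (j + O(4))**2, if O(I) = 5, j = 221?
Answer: 51076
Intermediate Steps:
(j + O(4))**2 = (221 + 5)**2 = 226**2 = 51076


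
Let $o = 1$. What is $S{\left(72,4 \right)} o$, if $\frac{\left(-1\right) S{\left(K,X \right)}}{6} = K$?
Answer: $-432$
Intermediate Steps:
$S{\left(K,X \right)} = - 6 K$
$S{\left(72,4 \right)} o = \left(-6\right) 72 \cdot 1 = \left(-432\right) 1 = -432$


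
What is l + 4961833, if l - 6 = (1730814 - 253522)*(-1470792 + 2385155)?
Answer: 1350786106835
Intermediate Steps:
l = 1350781145002 (l = 6 + (1730814 - 253522)*(-1470792 + 2385155) = 6 + 1477292*914363 = 6 + 1350781144996 = 1350781145002)
l + 4961833 = 1350781145002 + 4961833 = 1350786106835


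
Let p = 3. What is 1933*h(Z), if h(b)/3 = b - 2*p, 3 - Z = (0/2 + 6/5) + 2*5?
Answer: -411729/5 ≈ -82346.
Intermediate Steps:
Z = -41/5 (Z = 3 - ((0/2 + 6/5) + 2*5) = 3 - ((0*(½) + 6*(⅕)) + 10) = 3 - ((0 + 6/5) + 10) = 3 - (6/5 + 10) = 3 - 1*56/5 = 3 - 56/5 = -41/5 ≈ -8.2000)
h(b) = -18 + 3*b (h(b) = 3*(b - 2*3) = 3*(b - 6) = 3*(-6 + b) = -18 + 3*b)
1933*h(Z) = 1933*(-18 + 3*(-41/5)) = 1933*(-18 - 123/5) = 1933*(-213/5) = -411729/5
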